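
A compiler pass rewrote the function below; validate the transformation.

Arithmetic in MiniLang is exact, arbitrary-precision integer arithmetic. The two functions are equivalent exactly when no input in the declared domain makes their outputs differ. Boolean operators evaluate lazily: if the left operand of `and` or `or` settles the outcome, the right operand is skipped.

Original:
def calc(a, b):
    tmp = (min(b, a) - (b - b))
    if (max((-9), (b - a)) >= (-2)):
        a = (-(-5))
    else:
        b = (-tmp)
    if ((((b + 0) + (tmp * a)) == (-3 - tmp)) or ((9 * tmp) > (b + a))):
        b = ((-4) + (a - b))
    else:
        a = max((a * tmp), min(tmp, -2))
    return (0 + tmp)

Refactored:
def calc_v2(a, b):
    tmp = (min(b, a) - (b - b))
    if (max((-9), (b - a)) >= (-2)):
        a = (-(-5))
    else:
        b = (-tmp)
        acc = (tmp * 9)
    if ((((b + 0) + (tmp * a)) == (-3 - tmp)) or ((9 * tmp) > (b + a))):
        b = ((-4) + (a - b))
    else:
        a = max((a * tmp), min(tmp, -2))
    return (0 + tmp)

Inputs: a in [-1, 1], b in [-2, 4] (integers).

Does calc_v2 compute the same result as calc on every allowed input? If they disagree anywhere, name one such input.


Reading the diff, among the changes: local variable names differ, plus constant usage differs, plus arithmetic usage differs, plus statement counts differ.
Spot check at a=0, b=1 — calc: tmp = 0; (max((-9), (b - a)) >= (-2)) -> true; a = 5; ((((b + 0) + (tmp * a)) == (-3 - tmp)) or ((9 * tmp) > (b + a))) -> false; a = 0; return 0. calc_v2: tmp = 0; (max((-9), (b - a)) >= (-2)) -> true; a = 5; ((((b + 0) + (tmp * a)) == (-3 - tmp)) or ((9 * tmp) > (b + a))) -> false; a = 0; return 0. Both give 0.
Sweeping the whole domain (21 inputs) finds no disagreement.
verdict: equivalent


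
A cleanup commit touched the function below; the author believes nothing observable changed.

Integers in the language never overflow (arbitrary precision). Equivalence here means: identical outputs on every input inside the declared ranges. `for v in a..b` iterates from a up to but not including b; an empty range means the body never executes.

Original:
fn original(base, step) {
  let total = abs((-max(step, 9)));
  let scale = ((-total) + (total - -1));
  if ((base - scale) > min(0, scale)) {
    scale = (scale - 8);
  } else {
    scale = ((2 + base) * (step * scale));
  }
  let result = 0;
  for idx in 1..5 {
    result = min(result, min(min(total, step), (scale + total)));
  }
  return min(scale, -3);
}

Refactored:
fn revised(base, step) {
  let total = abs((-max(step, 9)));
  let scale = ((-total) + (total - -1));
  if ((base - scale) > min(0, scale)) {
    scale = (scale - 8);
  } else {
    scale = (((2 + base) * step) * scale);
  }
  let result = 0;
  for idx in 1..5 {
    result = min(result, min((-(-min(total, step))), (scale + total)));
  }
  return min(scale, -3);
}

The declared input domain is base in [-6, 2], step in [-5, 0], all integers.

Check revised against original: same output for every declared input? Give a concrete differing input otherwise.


Equivalent — the differences include same computation, different form, yet no declared input distinguishes the two.
Tracing base=-3, step=-3: original: total = 9; scale = 1; ((base - scale) > min(0, scale)) -> false; scale = 3; result = 0; [idx=1]; result = -3; [idx=2]; result = -3; [idx=3]; result = -3; [idx=4]; result = -3; return -3 | revised: total = 9; scale = 1; ((base - scale) > min(0, scale)) -> false; scale = 3; result = 0; [idx=1]; result = -3; [idx=2]; result = -3; [idx=3]; result = -3; [idx=4]; result = -3; return -3 — matching result -3.
Every one of the 54 inputs gives matching results.
verdict: equivalent


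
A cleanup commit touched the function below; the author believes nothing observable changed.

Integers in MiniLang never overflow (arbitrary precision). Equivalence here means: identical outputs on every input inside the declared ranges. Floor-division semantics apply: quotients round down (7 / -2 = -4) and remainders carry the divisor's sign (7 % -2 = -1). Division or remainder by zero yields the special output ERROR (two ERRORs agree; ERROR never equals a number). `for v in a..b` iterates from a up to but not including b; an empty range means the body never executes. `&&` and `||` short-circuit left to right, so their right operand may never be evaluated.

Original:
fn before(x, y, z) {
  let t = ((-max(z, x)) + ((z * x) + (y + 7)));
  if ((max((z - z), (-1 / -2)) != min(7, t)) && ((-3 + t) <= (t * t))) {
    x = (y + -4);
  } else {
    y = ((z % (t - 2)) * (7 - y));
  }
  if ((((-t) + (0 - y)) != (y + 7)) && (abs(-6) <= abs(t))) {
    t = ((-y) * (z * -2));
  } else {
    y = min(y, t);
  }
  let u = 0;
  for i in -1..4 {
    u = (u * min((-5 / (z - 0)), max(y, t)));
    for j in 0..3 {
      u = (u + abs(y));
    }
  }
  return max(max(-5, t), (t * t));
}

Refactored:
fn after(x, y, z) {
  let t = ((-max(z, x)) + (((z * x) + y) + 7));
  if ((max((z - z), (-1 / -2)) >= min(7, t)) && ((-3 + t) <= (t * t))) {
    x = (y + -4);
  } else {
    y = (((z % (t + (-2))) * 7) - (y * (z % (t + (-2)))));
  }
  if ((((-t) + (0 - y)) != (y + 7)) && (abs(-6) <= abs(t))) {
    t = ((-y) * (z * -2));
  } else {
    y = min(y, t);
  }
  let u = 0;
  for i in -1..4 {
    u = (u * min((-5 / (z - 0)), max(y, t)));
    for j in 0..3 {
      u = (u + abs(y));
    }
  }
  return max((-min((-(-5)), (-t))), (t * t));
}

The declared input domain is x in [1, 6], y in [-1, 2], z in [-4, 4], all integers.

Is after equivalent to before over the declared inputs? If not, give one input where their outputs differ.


At x=1, y=-1, z=-3: before gives 4, after gives ERROR.
verdict: not equivalent; witness: x=1, y=-1, z=-3


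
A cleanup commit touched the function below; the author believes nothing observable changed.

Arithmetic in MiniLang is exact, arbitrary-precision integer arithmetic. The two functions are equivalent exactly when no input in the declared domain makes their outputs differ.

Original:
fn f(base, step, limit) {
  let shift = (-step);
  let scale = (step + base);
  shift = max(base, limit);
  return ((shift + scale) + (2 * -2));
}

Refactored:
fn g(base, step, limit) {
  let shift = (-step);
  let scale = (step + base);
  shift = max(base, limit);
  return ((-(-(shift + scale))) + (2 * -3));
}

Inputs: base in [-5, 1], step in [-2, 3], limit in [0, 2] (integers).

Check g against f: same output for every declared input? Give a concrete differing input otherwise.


base=-5, step=-2, limit=0 yields -11 from f but -13 from g.
verdict: not equivalent; witness: base=-5, step=-2, limit=0


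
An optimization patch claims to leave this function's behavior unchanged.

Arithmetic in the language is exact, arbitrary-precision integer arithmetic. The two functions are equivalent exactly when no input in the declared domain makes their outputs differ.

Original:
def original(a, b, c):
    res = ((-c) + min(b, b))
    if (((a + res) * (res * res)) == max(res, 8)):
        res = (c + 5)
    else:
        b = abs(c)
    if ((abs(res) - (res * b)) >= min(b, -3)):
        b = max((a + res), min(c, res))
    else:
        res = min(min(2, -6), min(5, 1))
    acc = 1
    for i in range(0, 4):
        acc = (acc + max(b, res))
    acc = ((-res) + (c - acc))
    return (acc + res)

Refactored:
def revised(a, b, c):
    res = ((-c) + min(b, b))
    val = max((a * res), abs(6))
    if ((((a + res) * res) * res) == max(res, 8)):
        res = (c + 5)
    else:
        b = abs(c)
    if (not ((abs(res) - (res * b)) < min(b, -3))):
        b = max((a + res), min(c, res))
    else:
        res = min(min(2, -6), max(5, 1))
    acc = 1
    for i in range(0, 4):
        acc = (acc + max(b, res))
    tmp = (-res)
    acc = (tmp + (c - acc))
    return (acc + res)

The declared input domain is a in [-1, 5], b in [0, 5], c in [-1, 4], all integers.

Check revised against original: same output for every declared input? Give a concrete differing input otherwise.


The edit looks behavioral (`min(5, 1)` became `max(5, 1)`), but over these ranges it never changes the outcome; all 252 inputs agree.
verdict: equivalent


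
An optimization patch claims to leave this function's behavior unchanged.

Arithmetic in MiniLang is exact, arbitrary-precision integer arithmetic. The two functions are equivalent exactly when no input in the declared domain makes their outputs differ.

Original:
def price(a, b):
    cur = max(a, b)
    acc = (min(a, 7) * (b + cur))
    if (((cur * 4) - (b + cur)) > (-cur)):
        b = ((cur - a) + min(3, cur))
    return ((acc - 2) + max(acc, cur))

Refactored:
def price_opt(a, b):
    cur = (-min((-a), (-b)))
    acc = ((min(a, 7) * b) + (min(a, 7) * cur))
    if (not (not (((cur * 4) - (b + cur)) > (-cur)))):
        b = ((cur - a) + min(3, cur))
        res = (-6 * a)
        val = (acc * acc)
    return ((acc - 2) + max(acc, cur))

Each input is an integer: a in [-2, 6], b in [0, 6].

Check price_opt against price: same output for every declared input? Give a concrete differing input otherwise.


Equivalent — the differences include statement counts differ, plus arithmetic usage differs, plus min/max/abs usage differs, plus local variable names differ, plus boolean connective usage differs, plus constant usage differs, yet no declared input distinguishes the two.
As a probe, take a=4, b=0: price runs cur = 4; acc = 16; (((cur * 4) - (b + cur)) > (-cur)) -> true; b = 3; return 30; price_opt runs cur = 4; acc = 16; (not (not (((cur * 4) - (b + cur)) > (-cur)))) -> true; b = 3; res = -24; val = 256; return 30; both end at 30.
An exhaustive pass over the 63 declared inputs shows identical outputs.
verdict: equivalent


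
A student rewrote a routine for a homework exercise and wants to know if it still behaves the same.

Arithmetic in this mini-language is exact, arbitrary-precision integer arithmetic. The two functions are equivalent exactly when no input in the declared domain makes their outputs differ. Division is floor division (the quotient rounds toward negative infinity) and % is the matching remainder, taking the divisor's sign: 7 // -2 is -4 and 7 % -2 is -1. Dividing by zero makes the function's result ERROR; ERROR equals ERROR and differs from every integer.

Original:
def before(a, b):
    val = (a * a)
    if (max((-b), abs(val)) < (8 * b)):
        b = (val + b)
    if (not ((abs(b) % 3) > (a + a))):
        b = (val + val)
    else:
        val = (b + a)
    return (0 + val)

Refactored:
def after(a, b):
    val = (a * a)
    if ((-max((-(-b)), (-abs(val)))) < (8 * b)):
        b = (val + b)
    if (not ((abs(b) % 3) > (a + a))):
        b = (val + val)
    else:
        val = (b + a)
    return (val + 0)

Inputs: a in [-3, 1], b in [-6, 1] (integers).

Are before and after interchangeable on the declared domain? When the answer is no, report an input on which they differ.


Try a=-3, b=1.
before: val becomes 9; next (max((-b), abs(val)) < (8 * b)) evaluates to false; next (not ((abs(b) % 3) > (a + a))) evaluates to false; next val becomes -2; next final value -2
after: val becomes 9; next ((-max((-(-b)), (-abs(val)))) < (8 * b)) evaluates to true; next b becomes 10; next (not ((abs(b) % 3) > (a + a))) evaluates to false; next val becomes 7; next final value 7
-2 vs 7 — the two versions disagree here.
verdict: not equivalent; witness: a=-3, b=1


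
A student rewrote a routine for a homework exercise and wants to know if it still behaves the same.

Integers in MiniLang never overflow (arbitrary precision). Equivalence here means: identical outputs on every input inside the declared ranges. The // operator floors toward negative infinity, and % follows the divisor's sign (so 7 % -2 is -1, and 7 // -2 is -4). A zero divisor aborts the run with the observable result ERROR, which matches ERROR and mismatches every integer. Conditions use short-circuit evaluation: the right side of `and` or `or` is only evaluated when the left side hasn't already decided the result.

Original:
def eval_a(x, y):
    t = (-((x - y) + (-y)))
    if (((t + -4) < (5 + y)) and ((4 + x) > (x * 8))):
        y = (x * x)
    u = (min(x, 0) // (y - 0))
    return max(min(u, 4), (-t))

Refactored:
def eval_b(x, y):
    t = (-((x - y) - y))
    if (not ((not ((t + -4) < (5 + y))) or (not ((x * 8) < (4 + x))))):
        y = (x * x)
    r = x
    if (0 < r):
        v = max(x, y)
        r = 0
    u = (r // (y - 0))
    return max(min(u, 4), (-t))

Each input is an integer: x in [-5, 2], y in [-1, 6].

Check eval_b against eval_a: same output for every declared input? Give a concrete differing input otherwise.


This is a faithful refactor — branching structure differs; also statement counts differ; also boolean connective usage differs; also arithmetic usage differs; also local variable names differ; also comparison usage differs; also constant usage differs; also min/max/abs usage differs, but the computed results match everywhere.
One worked example (x=-1, y=1) — eval_a: t=3, then (((t + -4) < (5 + y)) and ((4 + x) > (x * 8))) is true, then y=1, then u=-1, then returns -1; eval_b: t=3, then (not ((not ((t + -4) < (5 + y))) or (not ((x * 8) < (4 + x))))) is true, then y=1, then r=-1, then (0 < r) is false, then u=-1, then returns -1; agreement on -1.
Checked all 64 inputs in the declared domain: the outputs agree on every one.
verdict: equivalent


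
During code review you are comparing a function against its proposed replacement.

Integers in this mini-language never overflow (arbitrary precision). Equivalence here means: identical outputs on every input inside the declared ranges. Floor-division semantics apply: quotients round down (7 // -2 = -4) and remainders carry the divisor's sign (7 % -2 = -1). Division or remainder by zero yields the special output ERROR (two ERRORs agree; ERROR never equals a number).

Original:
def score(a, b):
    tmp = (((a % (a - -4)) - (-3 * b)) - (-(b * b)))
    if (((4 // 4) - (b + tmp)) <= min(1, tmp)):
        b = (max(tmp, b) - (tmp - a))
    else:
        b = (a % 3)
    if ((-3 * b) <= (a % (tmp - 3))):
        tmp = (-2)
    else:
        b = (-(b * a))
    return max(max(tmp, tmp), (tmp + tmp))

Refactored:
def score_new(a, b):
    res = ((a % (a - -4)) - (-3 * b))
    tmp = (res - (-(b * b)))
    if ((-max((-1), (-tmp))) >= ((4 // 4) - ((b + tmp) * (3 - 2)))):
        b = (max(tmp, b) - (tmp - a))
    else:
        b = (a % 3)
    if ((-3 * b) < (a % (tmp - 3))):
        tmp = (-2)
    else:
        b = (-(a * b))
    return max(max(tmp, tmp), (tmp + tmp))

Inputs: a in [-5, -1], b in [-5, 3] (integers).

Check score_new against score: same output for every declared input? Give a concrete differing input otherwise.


Not equivalent: a=-3, b=-3 separates them (-2 vs 0).
score: tmp becomes 0; next (((4 // 4) - (b + tmp)) <= min(1, tmp)) evaluates to false; next b becomes 0; next ((-3 * b) <= (a % (tmp - 3))) evaluates to true; next tmp becomes -2; next final value -2
score_new: res becomes -9; next tmp becomes 0; next ((-max((-1), (-tmp))) >= ((4 // 4) - ((b + tmp) * (3 - 2)))) evaluates to false; next b becomes 0; next ((-3 * b) < (a % (tmp - 3))) evaluates to false; next b becomes 0; next final value 0
verdict: not equivalent; witness: a=-3, b=-3


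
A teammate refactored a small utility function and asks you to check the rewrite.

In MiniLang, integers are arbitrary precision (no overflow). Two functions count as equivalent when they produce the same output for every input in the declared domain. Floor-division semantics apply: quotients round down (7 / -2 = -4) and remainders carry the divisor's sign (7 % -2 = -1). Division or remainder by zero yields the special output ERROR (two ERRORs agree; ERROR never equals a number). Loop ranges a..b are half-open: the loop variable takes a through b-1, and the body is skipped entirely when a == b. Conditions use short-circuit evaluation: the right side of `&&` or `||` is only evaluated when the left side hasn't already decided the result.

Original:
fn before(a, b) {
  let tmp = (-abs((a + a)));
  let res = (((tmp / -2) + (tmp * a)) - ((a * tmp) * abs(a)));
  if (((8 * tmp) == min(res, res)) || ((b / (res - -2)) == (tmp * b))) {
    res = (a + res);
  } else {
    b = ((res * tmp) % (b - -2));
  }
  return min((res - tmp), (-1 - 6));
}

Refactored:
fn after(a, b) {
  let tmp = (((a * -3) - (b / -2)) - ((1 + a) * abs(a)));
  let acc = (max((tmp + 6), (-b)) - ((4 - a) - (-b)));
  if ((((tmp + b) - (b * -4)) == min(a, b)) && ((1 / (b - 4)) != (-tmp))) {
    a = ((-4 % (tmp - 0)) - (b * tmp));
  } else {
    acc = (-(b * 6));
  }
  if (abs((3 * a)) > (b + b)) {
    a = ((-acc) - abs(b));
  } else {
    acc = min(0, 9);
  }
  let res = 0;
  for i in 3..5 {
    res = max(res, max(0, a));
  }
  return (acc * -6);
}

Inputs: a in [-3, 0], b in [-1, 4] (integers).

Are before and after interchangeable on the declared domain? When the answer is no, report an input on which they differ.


The rewrite breaks on a=-3, b=-1, where the results are -27 and -36.
before: tmp := -6 | res := -33 | (((8 * tmp) == min(res, res)) || ((b / (res - -2)) == (tmp * b))): false | b := 0 | result -27
after: tmp := 15 | acc := 15 | ((((tmp + b) - (b * -4)) == min(a, b)) && ((1 / (b - 4)) != (-tmp))): false | acc := 6 | (abs((3 * a)) > (b + b)): true | a := -7 | res := 0 | iter i=3: | res := 0 | iter i=4: | res := 0 | result -36
verdict: not equivalent; witness: a=-3, b=-1


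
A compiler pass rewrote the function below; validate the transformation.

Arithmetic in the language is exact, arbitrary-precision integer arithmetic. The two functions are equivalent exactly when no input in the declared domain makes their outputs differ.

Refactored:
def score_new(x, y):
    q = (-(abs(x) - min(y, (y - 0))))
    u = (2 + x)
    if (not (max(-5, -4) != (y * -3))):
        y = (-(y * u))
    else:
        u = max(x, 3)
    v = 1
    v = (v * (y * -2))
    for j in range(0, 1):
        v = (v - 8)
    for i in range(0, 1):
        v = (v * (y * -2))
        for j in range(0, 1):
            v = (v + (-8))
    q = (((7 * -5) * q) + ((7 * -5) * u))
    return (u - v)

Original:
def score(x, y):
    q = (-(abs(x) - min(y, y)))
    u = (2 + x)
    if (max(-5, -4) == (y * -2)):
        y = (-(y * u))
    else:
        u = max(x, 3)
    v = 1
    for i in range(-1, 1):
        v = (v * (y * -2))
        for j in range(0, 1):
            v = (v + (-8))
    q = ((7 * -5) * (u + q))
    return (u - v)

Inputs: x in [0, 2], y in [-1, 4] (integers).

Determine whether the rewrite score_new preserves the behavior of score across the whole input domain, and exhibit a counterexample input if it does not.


The rewrite breaks on x=0, y=2, where the results are 10 and -37.
score: q = 2; u = 2; (max(-5, -4) == (y * -2)) -> true; y = -4; v = 1; [i=-1]; v = 8; [j=0]; v = 0; [i=0]; v = 0; [j=0]; v = -8; q = -140; return 10
score_new: q = 2; u = 2; (not (max(-5, -4) != (y * -3))) -> false; u = 3; v = 1; v = -4; [j=0]; v = -12; [i=0]; v = 48; [j=0]; v = 40; q = -175; return -37
verdict: not equivalent; witness: x=0, y=2


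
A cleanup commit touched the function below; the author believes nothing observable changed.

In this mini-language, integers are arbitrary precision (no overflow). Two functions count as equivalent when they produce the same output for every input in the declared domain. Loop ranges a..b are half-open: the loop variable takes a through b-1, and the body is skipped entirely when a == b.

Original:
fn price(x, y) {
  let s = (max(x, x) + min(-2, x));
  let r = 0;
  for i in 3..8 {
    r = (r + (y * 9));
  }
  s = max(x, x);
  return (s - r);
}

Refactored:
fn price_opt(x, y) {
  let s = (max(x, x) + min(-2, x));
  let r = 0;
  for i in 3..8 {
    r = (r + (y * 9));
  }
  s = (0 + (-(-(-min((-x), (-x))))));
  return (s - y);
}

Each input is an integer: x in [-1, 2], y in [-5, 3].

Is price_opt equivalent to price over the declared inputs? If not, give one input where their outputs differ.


Take x=-1, y=-5.
price: s := -3 | r := 0 | iter i=3: | r := -45 | iter i=4: | r := -90 | iter i=5: | r := -135 | iter i=6: | r := -180 | iter i=7: | r := -225 | s := -1 | result 224
price_opt: s := -3 | r := 0 | iter i=3: | r := -45 | iter i=4: | r := -90 | iter i=5: | r := -135 | iter i=6: | r := -180 | iter i=7: | r := -225 | s := -1 | result 4
224 and 4 differ, so these are not the same function on this domain.
verdict: not equivalent; witness: x=-1, y=-5


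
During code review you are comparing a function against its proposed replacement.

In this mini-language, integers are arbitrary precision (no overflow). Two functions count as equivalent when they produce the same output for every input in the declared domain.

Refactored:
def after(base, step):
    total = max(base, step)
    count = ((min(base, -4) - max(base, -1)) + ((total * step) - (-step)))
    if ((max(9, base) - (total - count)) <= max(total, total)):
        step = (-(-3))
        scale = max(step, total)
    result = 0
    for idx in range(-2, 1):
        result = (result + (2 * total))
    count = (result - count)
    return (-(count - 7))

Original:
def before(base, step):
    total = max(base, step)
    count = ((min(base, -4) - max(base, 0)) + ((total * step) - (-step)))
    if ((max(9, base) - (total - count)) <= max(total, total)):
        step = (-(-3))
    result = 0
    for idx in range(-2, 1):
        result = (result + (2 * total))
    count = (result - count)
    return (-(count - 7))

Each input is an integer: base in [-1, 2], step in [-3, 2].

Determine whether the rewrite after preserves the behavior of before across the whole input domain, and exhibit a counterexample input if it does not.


There is a counterexample at base=-1, step=-3: 9 on one side, 10 on the other.
before: total becomes -1; next count becomes -4; next ((max(9, base) - (total - count)) <= max(total, total)) evaluates to false; next result becomes 0; next at idx=-2:; next result becomes -2; next at idx=-1:; next result becomes -4; next at idx=0:; next result becomes -6; next count becomes -2; next final value 9
after: total becomes -1; next count becomes -3; next ((max(9, base) - (total - count)) <= max(total, total)) evaluates to false; next result becomes 0; next at idx=-2:; next result becomes -2; next at idx=-1:; next result becomes -4; next at idx=0:; next result becomes -6; next count becomes -3; next final value 10
verdict: not equivalent; witness: base=-1, step=-3


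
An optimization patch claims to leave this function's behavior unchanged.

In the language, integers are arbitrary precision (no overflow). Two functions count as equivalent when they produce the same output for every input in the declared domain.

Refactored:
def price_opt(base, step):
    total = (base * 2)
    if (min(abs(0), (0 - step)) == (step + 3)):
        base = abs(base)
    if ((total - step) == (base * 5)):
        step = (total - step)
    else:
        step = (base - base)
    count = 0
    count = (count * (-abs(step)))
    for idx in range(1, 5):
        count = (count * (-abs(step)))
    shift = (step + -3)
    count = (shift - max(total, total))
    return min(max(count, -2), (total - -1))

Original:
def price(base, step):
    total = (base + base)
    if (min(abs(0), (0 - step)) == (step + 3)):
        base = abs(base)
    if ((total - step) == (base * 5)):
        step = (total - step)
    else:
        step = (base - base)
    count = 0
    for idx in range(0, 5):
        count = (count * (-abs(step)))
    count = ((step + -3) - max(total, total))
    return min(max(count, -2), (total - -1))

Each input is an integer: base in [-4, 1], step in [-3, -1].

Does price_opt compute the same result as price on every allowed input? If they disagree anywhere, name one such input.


The two are interchangeable: local variable names differ; loop structure differs; min/max/abs usage differs; statement counts differ; constant usage differs; arithmetic usage differs, and every declared input agrees.
As a probe, take base=-1, step=-2: price runs total=-2, then (min(abs(0), (0 - step)) == (step + 3)) is false, then ((total - step) == (base * 5)) is false, then step=0, then count=0, then (idx=0), then count=0, then (idx=1), then count=0, then (idx=2), then count=0, then (idx=3), then count=0, then (idx=4), then count=0, then count=-1, then returns -1; price_opt runs total=-2, then (min(abs(0), (0 - step)) == (step + 3)) is false, then ((total - step) == (base * 5)) is false, then step=0, then count=0, then count=0, then (idx=1), then count=0, then (idx=2), then count=0, then (idx=3), then count=0, then (idx=4), then count=0, then shift=-3, then count=-1, then returns -1; both end at -1.
Checked all 18 inputs in the declared domain: the outputs agree on every one.
verdict: equivalent


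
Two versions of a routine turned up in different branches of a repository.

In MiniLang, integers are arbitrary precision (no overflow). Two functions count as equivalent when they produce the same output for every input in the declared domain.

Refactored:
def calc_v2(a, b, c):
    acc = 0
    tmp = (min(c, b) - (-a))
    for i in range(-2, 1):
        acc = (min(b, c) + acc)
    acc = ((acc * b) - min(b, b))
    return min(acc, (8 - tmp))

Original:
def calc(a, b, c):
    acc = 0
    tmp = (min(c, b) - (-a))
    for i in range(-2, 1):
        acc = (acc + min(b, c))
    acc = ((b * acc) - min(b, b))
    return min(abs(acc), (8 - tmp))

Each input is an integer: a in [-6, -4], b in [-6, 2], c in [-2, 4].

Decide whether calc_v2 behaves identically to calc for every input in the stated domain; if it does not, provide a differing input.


Input a=-6, b=1, c=-2: 7 from calc versus -7 from calc_v2.
verdict: not equivalent; witness: a=-6, b=1, c=-2


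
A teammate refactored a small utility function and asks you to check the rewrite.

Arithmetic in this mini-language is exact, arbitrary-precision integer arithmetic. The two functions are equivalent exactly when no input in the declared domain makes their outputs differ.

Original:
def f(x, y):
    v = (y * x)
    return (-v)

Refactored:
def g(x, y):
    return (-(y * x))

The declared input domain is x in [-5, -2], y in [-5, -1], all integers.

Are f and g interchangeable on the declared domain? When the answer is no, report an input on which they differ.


Side by side, the visible changes include: statement counts differ, plus local variable names differ.
Spot check at x=-3, y=-3 — f: v := 9 | result -9. g: result -9. Both give -9.
Checked all 20 inputs in the declared domain: the outputs agree on every one.
verdict: equivalent


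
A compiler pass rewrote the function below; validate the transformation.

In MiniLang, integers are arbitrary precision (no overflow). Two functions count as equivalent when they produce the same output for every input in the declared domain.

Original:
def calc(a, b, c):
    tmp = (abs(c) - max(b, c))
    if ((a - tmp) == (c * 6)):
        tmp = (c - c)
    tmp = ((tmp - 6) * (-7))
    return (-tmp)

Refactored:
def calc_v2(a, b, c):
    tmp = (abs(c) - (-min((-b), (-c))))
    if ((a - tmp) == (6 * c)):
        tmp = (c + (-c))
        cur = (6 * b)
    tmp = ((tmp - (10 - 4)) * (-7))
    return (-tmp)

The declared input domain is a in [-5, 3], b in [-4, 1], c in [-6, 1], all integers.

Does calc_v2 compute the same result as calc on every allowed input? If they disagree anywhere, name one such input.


Comparing the listings, the differences include: local variable names differ, and min/max/abs usage differs, and constant usage differs, and arithmetic usage differs, and statement counts differ.
Tracing a=3, b=-2, c=-3: calc: tmp = 5; ((a - tmp) == (c * 6)) -> false; tmp = 7; return -7 | calc_v2: tmp = 5; ((a - tmp) == (6 * c)) -> false; tmp = 7; return -7 — matching result -7.
An exhaustive pass over the 432 declared inputs shows identical outputs.
verdict: equivalent


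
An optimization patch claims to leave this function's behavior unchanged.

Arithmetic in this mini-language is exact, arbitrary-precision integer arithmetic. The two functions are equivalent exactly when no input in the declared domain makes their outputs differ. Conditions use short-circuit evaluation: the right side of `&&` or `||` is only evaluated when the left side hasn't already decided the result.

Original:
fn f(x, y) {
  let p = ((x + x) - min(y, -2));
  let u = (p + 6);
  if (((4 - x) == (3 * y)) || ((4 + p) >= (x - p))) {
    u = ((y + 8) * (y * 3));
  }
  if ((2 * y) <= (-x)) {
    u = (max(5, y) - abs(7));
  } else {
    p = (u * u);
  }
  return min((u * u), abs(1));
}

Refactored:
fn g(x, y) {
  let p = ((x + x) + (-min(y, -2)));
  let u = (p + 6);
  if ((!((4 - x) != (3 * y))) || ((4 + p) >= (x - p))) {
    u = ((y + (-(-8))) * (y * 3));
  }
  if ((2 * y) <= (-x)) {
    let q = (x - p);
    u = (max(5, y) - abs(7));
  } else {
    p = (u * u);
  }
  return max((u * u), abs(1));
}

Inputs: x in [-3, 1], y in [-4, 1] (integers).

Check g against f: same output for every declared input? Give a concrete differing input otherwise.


x=-3, y=-4 yields 1 from f but 4 from g.
verdict: not equivalent; witness: x=-3, y=-4


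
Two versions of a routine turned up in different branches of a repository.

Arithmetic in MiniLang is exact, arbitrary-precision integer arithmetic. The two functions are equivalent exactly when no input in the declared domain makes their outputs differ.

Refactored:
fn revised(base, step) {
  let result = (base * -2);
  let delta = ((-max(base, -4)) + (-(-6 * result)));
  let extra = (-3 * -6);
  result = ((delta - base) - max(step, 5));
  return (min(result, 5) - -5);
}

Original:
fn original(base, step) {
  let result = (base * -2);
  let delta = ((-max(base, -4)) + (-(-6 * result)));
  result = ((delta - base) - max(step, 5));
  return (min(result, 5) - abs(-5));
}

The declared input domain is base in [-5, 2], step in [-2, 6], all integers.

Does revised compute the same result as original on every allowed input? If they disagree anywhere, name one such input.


Input base=-5, step=-2: 0 from original versus 10 from revised.
verdict: not equivalent; witness: base=-5, step=-2


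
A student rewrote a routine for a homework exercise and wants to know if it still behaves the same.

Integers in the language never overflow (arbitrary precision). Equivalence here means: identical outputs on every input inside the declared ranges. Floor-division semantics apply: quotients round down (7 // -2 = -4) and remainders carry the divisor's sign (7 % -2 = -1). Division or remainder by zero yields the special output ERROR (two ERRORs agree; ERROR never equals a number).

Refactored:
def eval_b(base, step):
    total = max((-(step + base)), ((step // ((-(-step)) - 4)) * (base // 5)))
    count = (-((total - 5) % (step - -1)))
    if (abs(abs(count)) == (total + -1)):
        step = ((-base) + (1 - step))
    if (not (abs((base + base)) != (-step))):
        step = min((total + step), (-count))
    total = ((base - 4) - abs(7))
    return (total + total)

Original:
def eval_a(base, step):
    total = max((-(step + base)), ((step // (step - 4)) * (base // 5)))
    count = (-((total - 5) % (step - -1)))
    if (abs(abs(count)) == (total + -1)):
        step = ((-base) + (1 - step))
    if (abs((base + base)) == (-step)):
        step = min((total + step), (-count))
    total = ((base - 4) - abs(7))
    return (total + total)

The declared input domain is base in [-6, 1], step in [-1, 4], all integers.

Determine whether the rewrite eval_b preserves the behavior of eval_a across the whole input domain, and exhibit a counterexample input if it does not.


Comparing the listings, the differences include: boolean connective usage differs, comparison usage differs.
Tracing base=-3, step=3: eval_a: total := 3 | count := -2 | (abs(abs(count)) == (total + -1)): true | step := 1 | (abs((base + base)) == (-step)): false | total := -14 | result -28 | eval_b: total := 3 | count := -2 | (abs(abs(count)) == (total + -1)): true | step := 1 | (not (abs((base + base)) != (-step))): false | total := -14 | result -28 — matching result -28.
An exhaustive pass over the 48 declared inputs shows identical outputs.
verdict: equivalent


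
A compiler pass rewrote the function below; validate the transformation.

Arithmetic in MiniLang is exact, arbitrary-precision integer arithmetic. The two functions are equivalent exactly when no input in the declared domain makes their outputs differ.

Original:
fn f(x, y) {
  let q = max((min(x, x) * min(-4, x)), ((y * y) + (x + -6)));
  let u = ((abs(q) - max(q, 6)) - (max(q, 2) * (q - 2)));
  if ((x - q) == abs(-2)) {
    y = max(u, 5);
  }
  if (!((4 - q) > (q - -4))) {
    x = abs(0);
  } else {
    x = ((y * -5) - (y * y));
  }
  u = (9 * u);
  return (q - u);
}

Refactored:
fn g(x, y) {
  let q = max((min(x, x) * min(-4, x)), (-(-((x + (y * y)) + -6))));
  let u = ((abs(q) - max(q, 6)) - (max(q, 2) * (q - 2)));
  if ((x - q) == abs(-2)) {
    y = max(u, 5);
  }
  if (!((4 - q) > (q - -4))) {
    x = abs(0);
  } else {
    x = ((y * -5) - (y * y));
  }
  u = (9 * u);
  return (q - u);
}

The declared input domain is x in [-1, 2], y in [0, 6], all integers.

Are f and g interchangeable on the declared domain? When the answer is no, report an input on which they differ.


Differences: same computation, different form — yet all 28 inputs agree.
verdict: equivalent


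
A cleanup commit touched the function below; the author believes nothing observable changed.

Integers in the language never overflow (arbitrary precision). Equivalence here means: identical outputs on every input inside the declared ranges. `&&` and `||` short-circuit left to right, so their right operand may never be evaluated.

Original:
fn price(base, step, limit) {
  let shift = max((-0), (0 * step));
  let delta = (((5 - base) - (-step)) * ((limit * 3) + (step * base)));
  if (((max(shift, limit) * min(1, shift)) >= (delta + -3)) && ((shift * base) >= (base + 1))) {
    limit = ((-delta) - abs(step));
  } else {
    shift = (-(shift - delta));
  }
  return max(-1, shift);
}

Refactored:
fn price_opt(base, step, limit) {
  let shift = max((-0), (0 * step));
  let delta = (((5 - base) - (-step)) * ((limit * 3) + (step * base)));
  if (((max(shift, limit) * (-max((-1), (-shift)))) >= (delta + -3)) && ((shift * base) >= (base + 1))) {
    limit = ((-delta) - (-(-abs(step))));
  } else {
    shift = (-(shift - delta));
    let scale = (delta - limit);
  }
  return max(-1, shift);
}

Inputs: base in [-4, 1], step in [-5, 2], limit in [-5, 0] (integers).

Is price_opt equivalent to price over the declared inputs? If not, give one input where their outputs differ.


The two are interchangeable: statement counts differ; and arithmetic usage differs; and local variable names differ; and min/max/abs usage differs, and every declared input agrees.
Spot check at base=-1, step=-4, limit=0 — price: shift becomes 0; next delta becomes 8; next (((max(shift, limit) * min(1, shift)) >= (delta + -3)) && ((shift * base) >= (base + 1))) evaluates to false; next shift becomes 8; next final value 8. price_opt: shift becomes 0; next delta becomes 8; next (((max(shift, limit) * (-max((-1), (-shift)))) >= (delta + -3)) && ((shift * base) >= (base + 1))) evaluates to false; next shift becomes 8; next scale becomes 8; next final value 8. Both give 8.
Checked all 288 inputs in the declared domain: the outputs agree on every one.
verdict: equivalent


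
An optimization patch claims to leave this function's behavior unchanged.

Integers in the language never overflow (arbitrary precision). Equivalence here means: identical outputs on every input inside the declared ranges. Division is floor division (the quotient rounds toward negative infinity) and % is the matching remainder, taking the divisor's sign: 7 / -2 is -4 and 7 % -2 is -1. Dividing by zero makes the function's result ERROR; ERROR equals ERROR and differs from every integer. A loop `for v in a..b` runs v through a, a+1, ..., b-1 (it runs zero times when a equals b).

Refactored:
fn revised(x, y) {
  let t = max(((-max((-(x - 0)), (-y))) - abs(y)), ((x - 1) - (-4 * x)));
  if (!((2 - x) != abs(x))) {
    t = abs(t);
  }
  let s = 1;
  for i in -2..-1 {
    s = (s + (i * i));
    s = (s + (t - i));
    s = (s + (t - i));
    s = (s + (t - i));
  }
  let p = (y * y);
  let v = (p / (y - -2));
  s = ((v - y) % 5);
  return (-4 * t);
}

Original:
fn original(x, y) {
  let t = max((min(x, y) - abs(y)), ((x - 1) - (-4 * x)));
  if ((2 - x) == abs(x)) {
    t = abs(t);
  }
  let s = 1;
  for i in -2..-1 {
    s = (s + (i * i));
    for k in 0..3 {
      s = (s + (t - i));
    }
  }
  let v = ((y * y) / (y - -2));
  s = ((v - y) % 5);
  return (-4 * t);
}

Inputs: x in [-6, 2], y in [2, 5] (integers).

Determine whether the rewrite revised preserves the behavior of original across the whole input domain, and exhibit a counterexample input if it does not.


Comparing the listings, the differences include: arithmetic usage differs; also statement counts differ; also loop structure differs; also comparison usage differs; also min/max/abs usage differs; also boolean connective usage differs; also local variable names differ; also constant usage differs.
As a probe, take x=-3, y=3: original runs t := -6 | ((2 - x) == abs(x)): false | s := 1 | iter i=-2: | s := 5 | iter k=0: | s := 1 | iter k=1: | s := -3 | iter k=2: | s := -7 | v := 1 | s := 3 | result 24; revised runs t := -6 | (!((2 - x) != abs(x))): false | s := 1 | iter i=-2: | s := 5 | s := 1 | s := -3 | s := -7 | p := 9 | v := 1 | s := 3 | result 24; both end at 24.
Across all 36 domain points the two functions coincide.
verdict: equivalent


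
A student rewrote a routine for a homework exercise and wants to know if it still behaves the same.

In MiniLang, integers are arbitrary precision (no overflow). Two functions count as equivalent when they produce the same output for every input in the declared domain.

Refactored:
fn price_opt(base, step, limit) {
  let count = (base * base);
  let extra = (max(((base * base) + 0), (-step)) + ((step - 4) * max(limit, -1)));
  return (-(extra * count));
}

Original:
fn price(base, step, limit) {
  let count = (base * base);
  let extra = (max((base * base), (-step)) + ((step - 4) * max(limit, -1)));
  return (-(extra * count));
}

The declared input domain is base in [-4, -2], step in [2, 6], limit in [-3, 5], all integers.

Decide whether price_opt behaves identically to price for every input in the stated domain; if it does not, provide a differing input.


This is a faithful refactor — constant usage differs; and arithmetic usage differs, but the computed results match everywhere.
Tracing base=-2, step=4, limit=-1: price: count becomes 4; next extra becomes 4; next final value -16 | price_opt: count becomes 4; next extra becomes 4; next final value -16 — matching result -16.
Across all 135 domain points the two functions coincide.
verdict: equivalent


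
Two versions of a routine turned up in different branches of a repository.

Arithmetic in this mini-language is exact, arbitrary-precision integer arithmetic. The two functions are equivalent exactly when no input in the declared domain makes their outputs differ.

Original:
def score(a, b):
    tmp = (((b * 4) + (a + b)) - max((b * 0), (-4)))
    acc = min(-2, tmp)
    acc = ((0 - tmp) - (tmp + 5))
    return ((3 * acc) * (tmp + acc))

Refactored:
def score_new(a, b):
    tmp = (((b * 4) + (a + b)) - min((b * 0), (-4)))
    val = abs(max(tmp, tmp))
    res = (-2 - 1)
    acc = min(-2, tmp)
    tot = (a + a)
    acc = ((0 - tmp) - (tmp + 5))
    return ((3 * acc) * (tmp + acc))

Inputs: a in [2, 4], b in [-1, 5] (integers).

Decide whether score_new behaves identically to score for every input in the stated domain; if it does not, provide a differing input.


The rewrite breaks on a=2, b=-1, where the results are -6 and 126.
score: tmp = -3; acc = -3; acc = 1; return -6
score_new: tmp = 1; val = 1; res = -3; acc = -2; tot = 4; acc = -7; return 126
verdict: not equivalent; witness: a=2, b=-1


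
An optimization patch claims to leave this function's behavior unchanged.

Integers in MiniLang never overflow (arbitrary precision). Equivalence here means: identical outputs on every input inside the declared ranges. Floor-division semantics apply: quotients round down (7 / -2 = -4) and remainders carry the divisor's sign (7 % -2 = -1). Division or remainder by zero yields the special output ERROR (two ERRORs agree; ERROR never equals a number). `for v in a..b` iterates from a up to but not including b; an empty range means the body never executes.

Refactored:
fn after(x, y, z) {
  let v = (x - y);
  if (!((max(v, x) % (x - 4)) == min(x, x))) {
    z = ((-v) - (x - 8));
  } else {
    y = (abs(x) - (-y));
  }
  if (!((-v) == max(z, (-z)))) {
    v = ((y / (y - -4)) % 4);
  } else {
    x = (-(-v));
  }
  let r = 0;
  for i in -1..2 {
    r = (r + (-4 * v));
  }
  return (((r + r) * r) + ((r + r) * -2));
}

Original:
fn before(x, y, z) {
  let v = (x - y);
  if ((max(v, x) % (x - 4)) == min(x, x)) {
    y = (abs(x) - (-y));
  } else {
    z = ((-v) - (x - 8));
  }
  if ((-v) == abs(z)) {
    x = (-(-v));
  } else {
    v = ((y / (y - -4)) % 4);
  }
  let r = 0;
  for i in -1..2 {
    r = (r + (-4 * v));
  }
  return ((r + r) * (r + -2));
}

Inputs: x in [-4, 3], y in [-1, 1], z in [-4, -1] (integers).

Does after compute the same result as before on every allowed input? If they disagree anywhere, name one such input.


Comparing the listings, the differences include: min/max/abs usage differs; and arithmetic usage differs; and boolean connective usage differs.
Tracing x=2, y=-1, z=-4: before: v becomes 3; next ((max(v, x) % (x - 4)) == min(x, x)) evaluates to false; next z becomes 3; next ((-v) == abs(z)) evaluates to false; next v becomes 3; next r becomes 0; next at i=-1:; next r becomes -12; next at i=0:; next r becomes -24; next at i=1:; next r becomes -36; next final value 2736 | after: v becomes 3; next (!((max(v, x) % (x - 4)) == min(x, x))) evaluates to true; next z becomes 3; next (!((-v) == max(z, (-z)))) evaluates to true; next v becomes 3; next r becomes 0; next at i=-1:; next r becomes -12; next at i=0:; next r becomes -24; next at i=1:; next r becomes -36; next final value 2736 — matching result 2736.
An exhaustive pass over the 96 declared inputs shows identical outputs.
verdict: equivalent
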